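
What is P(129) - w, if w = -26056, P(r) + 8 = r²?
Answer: 42689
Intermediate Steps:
P(r) = -8 + r²
P(129) - w = (-8 + 129²) - 1*(-26056) = (-8 + 16641) + 26056 = 16633 + 26056 = 42689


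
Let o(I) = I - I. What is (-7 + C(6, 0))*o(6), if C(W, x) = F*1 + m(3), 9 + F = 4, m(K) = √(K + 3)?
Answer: 0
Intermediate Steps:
o(I) = 0
m(K) = √(3 + K)
F = -5 (F = -9 + 4 = -5)
C(W, x) = -5 + √6 (C(W, x) = -5*1 + √(3 + 3) = -5 + √6)
(-7 + C(6, 0))*o(6) = (-7 + (-5 + √6))*0 = (-12 + √6)*0 = 0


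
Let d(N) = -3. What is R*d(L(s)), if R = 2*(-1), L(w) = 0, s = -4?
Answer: 6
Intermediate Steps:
R = -2
R*d(L(s)) = -2*(-3) = 6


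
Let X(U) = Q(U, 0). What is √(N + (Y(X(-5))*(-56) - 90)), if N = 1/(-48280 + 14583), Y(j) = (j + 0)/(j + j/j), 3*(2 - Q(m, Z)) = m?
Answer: 21*I*√345023583/33697 ≈ 11.576*I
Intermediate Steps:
Q(m, Z) = 2 - m/3
X(U) = 2 - U/3
Y(j) = j/(1 + j) (Y(j) = j/(j + 1) = j/(1 + j))
N = -1/33697 (N = 1/(-33697) = -1/33697 ≈ -2.9676e-5)
√(N + (Y(X(-5))*(-56) - 90)) = √(-1/33697 + (((2 - ⅓*(-5))/(1 + (2 - ⅓*(-5))))*(-56) - 90)) = √(-1/33697 + (((2 + 5/3)/(1 + (2 + 5/3)))*(-56) - 90)) = √(-1/33697 + ((11/(3*(1 + 11/3)))*(-56) - 90)) = √(-1/33697 + ((11/(3*(14/3)))*(-56) - 90)) = √(-1/33697 + (((11/3)*(3/14))*(-56) - 90)) = √(-1/33697 + ((11/14)*(-56) - 90)) = √(-1/33697 + (-44 - 90)) = √(-1/33697 - 134) = √(-4515399/33697) = 21*I*√345023583/33697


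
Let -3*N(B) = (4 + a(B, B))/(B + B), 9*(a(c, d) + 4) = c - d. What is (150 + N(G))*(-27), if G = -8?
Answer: -4050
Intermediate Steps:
a(c, d) = -4 - d/9 + c/9 (a(c, d) = -4 + (c - d)/9 = -4 + (-d/9 + c/9) = -4 - d/9 + c/9)
N(B) = 0 (N(B) = -(4 + (-4 - B/9 + B/9))/(3*(B + B)) = -(4 - 4)/(3*(2*B)) = -0*1/(2*B) = -1/3*0 = 0)
(150 + N(G))*(-27) = (150 + 0)*(-27) = 150*(-27) = -4050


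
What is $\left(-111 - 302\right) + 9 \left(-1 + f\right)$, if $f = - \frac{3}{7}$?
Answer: $- \frac{2981}{7} \approx -425.86$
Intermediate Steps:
$f = - \frac{3}{7}$ ($f = \left(-3\right) \frac{1}{7} = - \frac{3}{7} \approx -0.42857$)
$\left(-111 - 302\right) + 9 \left(-1 + f\right) = \left(-111 - 302\right) + 9 \left(-1 - \frac{3}{7}\right) = -413 + 9 \left(- \frac{10}{7}\right) = -413 - \frac{90}{7} = - \frac{2981}{7}$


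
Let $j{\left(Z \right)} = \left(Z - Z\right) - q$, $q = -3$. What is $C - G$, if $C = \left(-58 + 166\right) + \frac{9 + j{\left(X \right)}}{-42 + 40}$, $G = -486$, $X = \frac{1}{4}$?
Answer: $588$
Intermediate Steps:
$X = \frac{1}{4} \approx 0.25$
$j{\left(Z \right)} = 3$ ($j{\left(Z \right)} = \left(Z - Z\right) - -3 = 0 + 3 = 3$)
$C = 102$ ($C = \left(-58 + 166\right) + \frac{9 + 3}{-42 + 40} = 108 + \frac{12}{-2} = 108 + 12 \left(- \frac{1}{2}\right) = 108 - 6 = 102$)
$C - G = 102 - -486 = 102 + 486 = 588$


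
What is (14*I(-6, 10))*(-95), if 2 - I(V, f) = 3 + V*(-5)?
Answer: 41230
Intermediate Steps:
I(V, f) = -1 + 5*V (I(V, f) = 2 - (3 + V*(-5)) = 2 - (3 - 5*V) = 2 + (-3 + 5*V) = -1 + 5*V)
(14*I(-6, 10))*(-95) = (14*(-1 + 5*(-6)))*(-95) = (14*(-1 - 30))*(-95) = (14*(-31))*(-95) = -434*(-95) = 41230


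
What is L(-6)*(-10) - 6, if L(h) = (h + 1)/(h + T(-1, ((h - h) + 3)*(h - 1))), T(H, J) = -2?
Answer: -49/4 ≈ -12.250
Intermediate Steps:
L(h) = (1 + h)/(-2 + h) (L(h) = (h + 1)/(h - 2) = (1 + h)/(-2 + h))
L(-6)*(-10) - 6 = ((1 - 6)/(-2 - 6))*(-10) - 6 = (-5/(-8))*(-10) - 6 = -1/8*(-5)*(-10) - 6 = (5/8)*(-10) - 6 = -25/4 - 6 = -49/4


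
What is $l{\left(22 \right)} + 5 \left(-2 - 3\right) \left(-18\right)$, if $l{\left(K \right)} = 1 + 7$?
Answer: $458$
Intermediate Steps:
$l{\left(K \right)} = 8$
$l{\left(22 \right)} + 5 \left(-2 - 3\right) \left(-18\right) = 8 + 5 \left(-2 - 3\right) \left(-18\right) = 8 + 5 \left(-5\right) \left(-18\right) = 8 - -450 = 8 + 450 = 458$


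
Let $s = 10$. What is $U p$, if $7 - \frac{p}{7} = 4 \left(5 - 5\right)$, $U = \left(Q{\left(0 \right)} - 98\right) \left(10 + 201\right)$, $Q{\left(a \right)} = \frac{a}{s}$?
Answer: $-1013222$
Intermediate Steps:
$Q{\left(a \right)} = \frac{a}{10}$
$U = -20678$ ($U = \left(\frac{1}{10} \cdot 0 - 98\right) \left(10 + 201\right) = \left(0 - 98\right) 211 = \left(-98\right) 211 = -20678$)
$p = 49$ ($p = 49 - 7 \cdot 4 \left(5 - 5\right) = 49 - 7 \cdot 4 \cdot 0 = 49 - 0 = 49 + 0 = 49$)
$U p = \left(-20678\right) 49 = -1013222$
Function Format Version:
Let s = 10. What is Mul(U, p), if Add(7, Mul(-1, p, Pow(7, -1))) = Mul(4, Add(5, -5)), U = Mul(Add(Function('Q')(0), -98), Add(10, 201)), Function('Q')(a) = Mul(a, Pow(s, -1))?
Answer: -1013222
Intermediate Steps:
Function('Q')(a) = Mul(Rational(1, 10), a) (Function('Q')(a) = Mul(a, Pow(10, -1)) = Mul(a, Rational(1, 10)) = Mul(Rational(1, 10), a))
U = -20678 (U = Mul(Add(Mul(Rational(1, 10), 0), -98), Add(10, 201)) = Mul(Add(0, -98), 211) = Mul(-98, 211) = -20678)
p = 49 (p = Add(49, Mul(-7, Mul(4, Add(5, -5)))) = Add(49, Mul(-7, Mul(4, 0))) = Add(49, Mul(-7, 0)) = Add(49, 0) = 49)
Mul(U, p) = Mul(-20678, 49) = -1013222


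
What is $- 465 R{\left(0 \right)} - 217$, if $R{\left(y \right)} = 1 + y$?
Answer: $-682$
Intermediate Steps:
$- 465 R{\left(0 \right)} - 217 = - 465 \left(1 + 0\right) - 217 = \left(-465\right) 1 - 217 = -465 - 217 = -682$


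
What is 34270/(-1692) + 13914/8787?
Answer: -46264667/2477934 ≈ -18.671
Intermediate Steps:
34270/(-1692) + 13914/8787 = 34270*(-1/1692) + 13914*(1/8787) = -17135/846 + 4638/2929 = -46264667/2477934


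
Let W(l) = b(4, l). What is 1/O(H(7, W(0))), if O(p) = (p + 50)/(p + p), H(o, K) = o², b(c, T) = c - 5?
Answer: 98/99 ≈ 0.98990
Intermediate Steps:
b(c, T) = -5 + c
W(l) = -1 (W(l) = -5 + 4 = -1)
O(p) = (50 + p)/(2*p) (O(p) = (50 + p)/((2*p)) = (50 + p)*(1/(2*p)) = (50 + p)/(2*p))
1/O(H(7, W(0))) = 1/((50 + 7²)/(2*(7²))) = 1/((½)*(50 + 49)/49) = 1/((½)*(1/49)*99) = 1/(99/98) = 98/99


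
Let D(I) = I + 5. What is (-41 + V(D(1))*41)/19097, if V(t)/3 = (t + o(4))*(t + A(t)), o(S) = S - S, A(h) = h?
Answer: 8815/19097 ≈ 0.46159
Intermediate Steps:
o(S) = 0
D(I) = 5 + I
V(t) = 6*t² (V(t) = 3*((t + 0)*(t + t)) = 3*(t*(2*t)) = 3*(2*t²) = 6*t²)
(-41 + V(D(1))*41)/19097 = (-41 + (6*(5 + 1)²)*41)/19097 = (-41 + (6*6²)*41)*(1/19097) = (-41 + (6*36)*41)*(1/19097) = (-41 + 216*41)*(1/19097) = (-41 + 8856)*(1/19097) = 8815*(1/19097) = 8815/19097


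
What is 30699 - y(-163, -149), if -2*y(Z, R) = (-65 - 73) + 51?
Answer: 61311/2 ≈ 30656.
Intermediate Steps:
y(Z, R) = 87/2 (y(Z, R) = -((-65 - 73) + 51)/2 = -(-138 + 51)/2 = -½*(-87) = 87/2)
30699 - y(-163, -149) = 30699 - 1*87/2 = 30699 - 87/2 = 61311/2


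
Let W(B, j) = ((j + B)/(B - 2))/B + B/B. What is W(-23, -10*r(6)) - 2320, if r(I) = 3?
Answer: -1333478/575 ≈ -2319.1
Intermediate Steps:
W(B, j) = 1 + (B + j)/(B*(-2 + B)) (W(B, j) = ((B + j)/(-2 + B))/B + 1 = (B + j)/(B*(-2 + B)) + 1 = 1 + (B + j)/(B*(-2 + B)))
W(-23, -10*r(6)) - 2320 = (-10*3 + (-23)² - 1*(-23))/((-23)*(-2 - 23)) - 2320 = -1/23*(-30 + 529 + 23)/(-25) - 2320 = -1/23*(-1/25)*522 - 2320 = 522/575 - 2320 = -1333478/575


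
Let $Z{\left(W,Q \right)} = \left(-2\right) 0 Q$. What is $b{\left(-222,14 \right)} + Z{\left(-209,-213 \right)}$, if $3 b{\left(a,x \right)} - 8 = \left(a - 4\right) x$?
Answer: $-1052$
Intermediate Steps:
$Z{\left(W,Q \right)} = 0$ ($Z{\left(W,Q \right)} = 0 Q = 0$)
$b{\left(a,x \right)} = \frac{8}{3} + \frac{x \left(-4 + a\right)}{3}$ ($b{\left(a,x \right)} = \frac{8}{3} + \frac{\left(a - 4\right) x}{3} = \frac{8}{3} + \frac{\left(-4 + a\right) x}{3} = \frac{8}{3} + \frac{x \left(-4 + a\right)}{3}$)
$b{\left(-222,14 \right)} + Z{\left(-209,-213 \right)} = \left(\frac{8}{3} - \frac{56}{3} + \frac{1}{3} \left(-222\right) 14\right) + 0 = \left(\frac{8}{3} - \frac{56}{3} - 1036\right) + 0 = -1052 + 0 = -1052$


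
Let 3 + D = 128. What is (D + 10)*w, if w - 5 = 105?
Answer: 14850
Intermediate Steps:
w = 110 (w = 5 + 105 = 110)
D = 125 (D = -3 + 128 = 125)
(D + 10)*w = (125 + 10)*110 = 135*110 = 14850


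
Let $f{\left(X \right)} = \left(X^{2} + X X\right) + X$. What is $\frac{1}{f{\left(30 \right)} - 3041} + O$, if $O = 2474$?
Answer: $\frac{2996013}{1211} \approx 2474.0$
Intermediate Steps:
$f{\left(X \right)} = X + 2 X^{2}$ ($f{\left(X \right)} = \left(X^{2} + X^{2}\right) + X = 2 X^{2} + X = X + 2 X^{2}$)
$\frac{1}{f{\left(30 \right)} - 3041} + O = \frac{1}{30 \left(1 + 2 \cdot 30\right) - 3041} + 2474 = \frac{1}{30 \left(1 + 60\right) - 3041} + 2474 = \frac{1}{30 \cdot 61 - 3041} + 2474 = \frac{1}{1830 - 3041} + 2474 = \frac{1}{-1211} + 2474 = - \frac{1}{1211} + 2474 = \frac{2996013}{1211}$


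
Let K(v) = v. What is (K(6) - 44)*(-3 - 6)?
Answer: 342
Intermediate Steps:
(K(6) - 44)*(-3 - 6) = (6 - 44)*(-3 - 6) = -38*(-9) = 342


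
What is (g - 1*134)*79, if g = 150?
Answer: 1264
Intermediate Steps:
(g - 1*134)*79 = (150 - 1*134)*79 = (150 - 134)*79 = 16*79 = 1264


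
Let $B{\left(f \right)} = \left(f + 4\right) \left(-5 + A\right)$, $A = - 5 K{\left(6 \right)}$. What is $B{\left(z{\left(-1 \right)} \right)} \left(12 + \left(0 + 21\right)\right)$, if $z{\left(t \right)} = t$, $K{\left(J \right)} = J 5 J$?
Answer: $-89595$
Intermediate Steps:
$K{\left(J \right)} = 5 J^{2}$ ($K{\left(J \right)} = 5 J J = 5 J^{2}$)
$A = -900$ ($A = - 5 \cdot 5 \cdot 6^{2} = - 5 \cdot 5 \cdot 36 = \left(-5\right) 180 = -900$)
$B{\left(f \right)} = -3620 - 905 f$ ($B{\left(f \right)} = \left(f + 4\right) \left(-5 - 900\right) = \left(4 + f\right) \left(-905\right) = -3620 - 905 f$)
$B{\left(z{\left(-1 \right)} \right)} \left(12 + \left(0 + 21\right)\right) = \left(-3620 - -905\right) \left(12 + \left(0 + 21\right)\right) = \left(-3620 + 905\right) \left(12 + 21\right) = \left(-2715\right) 33 = -89595$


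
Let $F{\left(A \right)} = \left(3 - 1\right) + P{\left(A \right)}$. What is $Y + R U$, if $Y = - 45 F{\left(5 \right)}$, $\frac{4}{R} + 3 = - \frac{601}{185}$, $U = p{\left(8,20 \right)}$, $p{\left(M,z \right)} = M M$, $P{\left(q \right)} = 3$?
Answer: $- \frac{76865}{289} \approx -265.97$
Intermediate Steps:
$p{\left(M,z \right)} = M^{2}$
$U = 64$ ($U = 8^{2} = 64$)
$R = - \frac{185}{289}$ ($R = \frac{4}{-3 - \frac{601}{185}} = \frac{4}{- \frac{1156}{185}} = 4 \left(- \frac{185}{1156}\right) = - \frac{185}{289} \approx -0.64014$)
$F{\left(A \right)} = 5$ ($F{\left(A \right)} = \left(3 - 1\right) + 3 = 2 + 3 = 5$)
$Y = -225$ ($Y = \left(-45\right) 5 = -225$)
$Y + R U = -225 - \frac{11840}{289} = - \frac{76865}{289}$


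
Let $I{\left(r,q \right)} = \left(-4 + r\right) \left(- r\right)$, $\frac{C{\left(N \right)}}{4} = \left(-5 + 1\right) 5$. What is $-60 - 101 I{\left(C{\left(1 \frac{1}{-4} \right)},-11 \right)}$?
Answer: $678660$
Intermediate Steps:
$C{\left(N \right)} = -80$ ($C{\left(N \right)} = 4 \left(-5 + 1\right) 5 = 4 \left(\left(-4\right) 5\right) = 4 \left(-20\right) = -80$)
$I{\left(r,q \right)} = - r \left(-4 + r\right)$
$-60 - 101 I{\left(C{\left(1 \frac{1}{-4} \right)},-11 \right)} = -60 - 101 \left(- 80 \left(4 - -80\right)\right) = -60 - 101 \left(- 80 \left(4 + 80\right)\right) = -60 - 101 \left(\left(-80\right) 84\right) = -60 - -678720 = -60 + 678720 = 678660$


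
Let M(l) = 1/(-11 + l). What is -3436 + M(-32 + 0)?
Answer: -147749/43 ≈ -3436.0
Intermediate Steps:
-3436 + M(-32 + 0) = -3436 + 1/(-11 + (-32 + 0)) = -3436 + 1/(-11 - 32) = -3436 + 1/(-43) = -3436 - 1/43 = -147749/43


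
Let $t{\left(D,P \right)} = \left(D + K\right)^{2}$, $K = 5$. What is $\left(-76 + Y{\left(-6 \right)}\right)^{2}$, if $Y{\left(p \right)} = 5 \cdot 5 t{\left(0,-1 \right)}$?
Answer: $301401$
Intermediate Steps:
$t{\left(D,P \right)} = \left(5 + D\right)^{2}$ ($t{\left(D,P \right)} = \left(D + 5\right)^{2} = \left(5 + D\right)^{2}$)
$Y{\left(p \right)} = 625$ ($Y{\left(p \right)} = 5 \cdot 5 \left(5 + 0\right)^{2} = 5 \cdot 5 \cdot 5^{2} = 5 \cdot 5 \cdot 25 = 5 \cdot 125 = 625$)
$\left(-76 + Y{\left(-6 \right)}\right)^{2} = \left(-76 + 625\right)^{2} = 549^{2} = 301401$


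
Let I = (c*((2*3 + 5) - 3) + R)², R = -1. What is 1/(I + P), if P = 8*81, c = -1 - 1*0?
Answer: 1/729 ≈ 0.0013717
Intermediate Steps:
c = -1 (c = -1 + 0 = -1)
I = 81 (I = (-((2*3 + 5) - 3) - 1)² = (-((6 + 5) - 3) - 1)² = (-(11 - 3) - 1)² = (-1*8 - 1)² = (-8 - 1)² = (-9)² = 81)
P = 648
1/(I + P) = 1/(81 + 648) = 1/729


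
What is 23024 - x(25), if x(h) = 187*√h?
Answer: 22089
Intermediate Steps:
23024 - x(25) = 23024 - 187*√25 = 23024 - 187*5 = 23024 - 1*935 = 23024 - 935 = 22089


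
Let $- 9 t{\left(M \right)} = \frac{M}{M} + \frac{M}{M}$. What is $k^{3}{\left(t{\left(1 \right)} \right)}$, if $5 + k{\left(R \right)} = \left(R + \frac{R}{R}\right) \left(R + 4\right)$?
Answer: $- \frac{4657463}{531441} \approx -8.7638$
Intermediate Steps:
$t{\left(M \right)} = - \frac{2}{9}$ ($t{\left(M \right)} = - \frac{\frac{M}{M} + \frac{M}{M}}{9} = - \frac{1 + 1}{9} = \left(- \frac{1}{9}\right) 2 = - \frac{2}{9}$)
$k{\left(R \right)} = -5 + \left(1 + R\right) \left(4 + R\right)$ ($k{\left(R \right)} = -5 + \left(R + \frac{R}{R}\right) \left(R + 4\right) = -5 + \left(R + 1\right) \left(4 + R\right) = -5 + \left(1 + R\right) \left(4 + R\right)$)
$k^{3}{\left(t{\left(1 \right)} \right)} = \left(-1 + \left(- \frac{2}{9}\right)^{2} + 5 \left(- \frac{2}{9}\right)\right)^{3} = \left(-1 + \frac{4}{81} - \frac{10}{9}\right)^{3} = \left(- \frac{167}{81}\right)^{3} = - \frac{4657463}{531441}$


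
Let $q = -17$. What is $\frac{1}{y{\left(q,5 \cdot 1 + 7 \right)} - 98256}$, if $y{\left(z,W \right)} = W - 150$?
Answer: $- \frac{1}{98394} \approx -1.0163 \cdot 10^{-5}$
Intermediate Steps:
$y{\left(z,W \right)} = -150 + W$
$\frac{1}{y{\left(q,5 \cdot 1 + 7 \right)} - 98256} = \frac{1}{\left(-150 + \left(5 \cdot 1 + 7\right)\right) - 98256} = \frac{1}{\left(-150 + \left(5 + 7\right)\right) - 98256} = \frac{1}{\left(-150 + 12\right) - 98256} = \frac{1}{-138 - 98256} = \frac{1}{-98394} = - \frac{1}{98394}$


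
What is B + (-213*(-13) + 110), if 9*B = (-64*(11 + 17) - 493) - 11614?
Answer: 4004/3 ≈ 1334.7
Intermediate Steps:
B = -4633/3 (B = ((-64*(11 + 17) - 493) - 11614)/9 = ((-64*28 - 493) - 11614)/9 = ((-1792 - 493) - 11614)/9 = (-2285 - 11614)/9 = (1/9)*(-13899) = -4633/3 ≈ -1544.3)
B + (-213*(-13) + 110) = -4633/3 + (-213*(-13) + 110) = -4633/3 + (-71*(-39) + 110) = -4633/3 + (2769 + 110) = -4633/3 + 2879 = 4004/3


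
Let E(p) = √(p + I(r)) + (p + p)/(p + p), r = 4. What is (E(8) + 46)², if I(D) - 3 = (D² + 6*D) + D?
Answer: (47 + √55)² ≈ 2961.1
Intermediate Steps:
I(D) = 3 + D² + 7*D (I(D) = 3 + ((D² + 6*D) + D) = 3 + (D² + 7*D) = 3 + D² + 7*D)
E(p) = 1 + √(47 + p) (E(p) = √(p + (3 + 4² + 7*4)) + (p + p)/(p + p) = √(p + (3 + 16 + 28)) + (2*p)/((2*p)) = √(p + 47) + (2*p)*(1/(2*p)) = √(47 + p) + 1 = 1 + √(47 + p))
(E(8) + 46)² = ((1 + √(47 + 8)) + 46)² = ((1 + √55) + 46)² = (47 + √55)²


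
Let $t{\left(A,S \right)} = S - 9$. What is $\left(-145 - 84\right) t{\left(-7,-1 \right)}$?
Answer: $2290$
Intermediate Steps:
$t{\left(A,S \right)} = -9 + S$
$\left(-145 - 84\right) t{\left(-7,-1 \right)} = \left(-145 - 84\right) \left(-9 - 1\right) = \left(-229\right) \left(-10\right) = 2290$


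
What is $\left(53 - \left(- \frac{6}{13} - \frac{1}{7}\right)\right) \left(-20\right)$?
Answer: $- \frac{97560}{91} \approx -1072.1$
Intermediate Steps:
$\left(53 - \left(- \frac{6}{13} - \frac{1}{7}\right)\right) \left(-20\right) = \left(53 - - \frac{55}{91}\right) \left(-20\right) = \left(53 + \left(\frac{1}{7} + \frac{6}{13}\right)\right) \left(-20\right) = \left(53 + \frac{55}{91}\right) \left(-20\right) = \frac{4878}{91} \left(-20\right) = - \frac{97560}{91}$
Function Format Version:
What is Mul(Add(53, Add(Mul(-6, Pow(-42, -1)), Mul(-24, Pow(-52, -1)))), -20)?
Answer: Rational(-97560, 91) ≈ -1072.1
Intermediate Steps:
Mul(Add(53, Add(Mul(-6, Pow(-42, -1)), Mul(-24, Pow(-52, -1)))), -20) = Mul(Add(53, Add(Mul(-6, Rational(-1, 42)), Mul(-24, Rational(-1, 52)))), -20) = Mul(Add(53, Add(Rational(1, 7), Rational(6, 13))), -20) = Mul(Add(53, Rational(55, 91)), -20) = Mul(Rational(4878, 91), -20) = Rational(-97560, 91)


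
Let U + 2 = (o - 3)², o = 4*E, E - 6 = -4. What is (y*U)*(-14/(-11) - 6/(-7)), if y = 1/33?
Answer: 3772/2541 ≈ 1.4845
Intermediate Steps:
E = 2 (E = 6 - 4 = 2)
o = 8 (o = 4*2 = 8)
U = 23 (U = -2 + (8 - 3)² = -2 + 5² = -2 + 25 = 23)
y = 1/33 ≈ 0.030303
(y*U)*(-14/(-11) - 6/(-7)) = ((1/33)*23)*(-14/(-11) - 6/(-7)) = 23*(-14*(-1/11) - 6*(-⅐))/33 = 23*(14/11 + 6/7)/33 = (23/33)*(164/77) = 3772/2541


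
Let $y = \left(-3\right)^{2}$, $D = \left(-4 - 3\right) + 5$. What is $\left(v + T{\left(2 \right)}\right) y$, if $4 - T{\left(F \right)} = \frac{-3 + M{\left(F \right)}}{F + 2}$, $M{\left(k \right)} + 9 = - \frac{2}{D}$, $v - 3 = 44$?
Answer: $\frac{1935}{4} \approx 483.75$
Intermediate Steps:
$v = 47$ ($v = 3 + 44 = 47$)
$D = -2$ ($D = -7 + 5 = -2$)
$M{\left(k \right)} = -8$ ($M{\left(k \right)} = -9 - \frac{2}{-2} = -9 - -1 = -9 + 1 = -8$)
$T{\left(F \right)} = 4 + \frac{11}{2 + F}$ ($T{\left(F \right)} = 4 - \frac{-3 - 8}{F + 2} = 4 - - \frac{11}{2 + F} = 4 + \frac{11}{2 + F}$)
$y = 9$
$\left(v + T{\left(2 \right)}\right) y = \left(47 + \frac{19 + 4 \cdot 2}{2 + 2}\right) 9 = \left(47 + \frac{19 + 8}{4}\right) 9 = \left(47 + \frac{1}{4} \cdot 27\right) 9 = \left(47 + \frac{27}{4}\right) 9 = \frac{215}{4} \cdot 9 = \frac{1935}{4}$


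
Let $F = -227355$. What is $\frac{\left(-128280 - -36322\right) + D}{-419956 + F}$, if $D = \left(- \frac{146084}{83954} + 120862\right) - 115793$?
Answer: $\frac{3647412595}{27172173847} \approx 0.13423$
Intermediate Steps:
$D = \frac{212708371}{41977}$ ($D = \left(\left(-146084\right) \frac{1}{83954} + 120862\right) - 115793 = \left(- \frac{73042}{41977} + 120862\right) - 115793 = \frac{5073351132}{41977} - 115793 = \frac{212708371}{41977} \approx 5067.3$)
$\frac{\left(-128280 - -36322\right) + D}{-419956 + F} = \frac{\left(-128280 - -36322\right) + \frac{212708371}{41977}}{-419956 - 227355} = \frac{\left(-128280 + 36322\right) + \frac{212708371}{41977}}{-647311} = \left(-91958 + \frac{212708371}{41977}\right) \left(- \frac{1}{647311}\right) = \left(- \frac{3647412595}{41977}\right) \left(- \frac{1}{647311}\right) = \frac{3647412595}{27172173847}$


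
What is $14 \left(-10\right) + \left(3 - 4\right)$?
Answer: $-141$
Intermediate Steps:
$14 \left(-10\right) + \left(3 - 4\right) = -140 - 1 = -141$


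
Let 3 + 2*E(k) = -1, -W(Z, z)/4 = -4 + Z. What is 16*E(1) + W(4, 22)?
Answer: -32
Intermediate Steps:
W(Z, z) = 16 - 4*Z (W(Z, z) = -4*(-4 + Z) = 16 - 4*Z)
E(k) = -2 (E(k) = -3/2 + (½)*(-1) = -3/2 - ½ = -2)
16*E(1) + W(4, 22) = 16*(-2) + (16 - 4*4) = -32 + (16 - 16) = -32 + 0 = -32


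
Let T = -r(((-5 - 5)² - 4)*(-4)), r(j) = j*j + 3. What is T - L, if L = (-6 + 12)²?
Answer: -147495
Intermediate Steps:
r(j) = 3 + j² (r(j) = j² + 3 = 3 + j²)
T = -147459 (T = -(3 + (((-5 - 5)² - 4)*(-4))²) = -(3 + (((-10)² - 4)*(-4))²) = -(3 + ((100 - 4)*(-4))²) = -(3 + (96*(-4))²) = -(3 + (-384)²) = -(3 + 147456) = -1*147459 = -147459)
L = 36 (L = 6² = 36)
T - L = -147459 - 1*36 = -147459 - 36 = -147495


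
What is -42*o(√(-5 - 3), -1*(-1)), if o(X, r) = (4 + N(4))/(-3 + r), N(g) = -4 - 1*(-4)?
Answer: 84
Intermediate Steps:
N(g) = 0 (N(g) = -4 + 4 = 0)
o(X, r) = 4/(-3 + r) (o(X, r) = (4 + 0)/(-3 + r) = 4/(-3 + r))
-42*o(√(-5 - 3), -1*(-1)) = -168/(-3 - 1*(-1)) = -168/(-3 + 1) = -168/(-2) = -168*(-1)/2 = -42*(-2) = 84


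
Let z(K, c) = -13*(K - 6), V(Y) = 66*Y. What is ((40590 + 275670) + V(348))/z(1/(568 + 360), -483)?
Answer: 314803584/72371 ≈ 4349.9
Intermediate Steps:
z(K, c) = 78 - 13*K (z(K, c) = -13*(-6 + K) = 78 - 13*K)
((40590 + 275670) + V(348))/z(1/(568 + 360), -483) = ((40590 + 275670) + 66*348)/(78 - 13/(568 + 360)) = (316260 + 22968)/(78 - 13/928) = 339228/(78 - 13*1/928) = 339228/(78 - 13/928) = 339228/(72371/928) = 339228*(928/72371) = 314803584/72371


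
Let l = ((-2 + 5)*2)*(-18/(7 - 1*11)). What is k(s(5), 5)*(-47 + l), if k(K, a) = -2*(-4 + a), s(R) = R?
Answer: 40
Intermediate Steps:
k(K, a) = 8 - 2*a
l = 27 (l = (3*2)*(-18/(7 - 11)) = 6*(-18/(-4)) = 6*(-18*(-¼)) = 6*(9/2) = 27)
k(s(5), 5)*(-47 + l) = (8 - 2*5)*(-47 + 27) = (8 - 10)*(-20) = -2*(-20) = 40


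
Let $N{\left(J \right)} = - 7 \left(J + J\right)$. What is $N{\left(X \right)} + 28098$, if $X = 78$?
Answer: $27006$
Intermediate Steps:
$N{\left(J \right)} = - 14 J$ ($N{\left(J \right)} = - 7 \cdot 2 J = - 14 J$)
$N{\left(X \right)} + 28098 = \left(-14\right) 78 + 28098 = -1092 + 28098 = 27006$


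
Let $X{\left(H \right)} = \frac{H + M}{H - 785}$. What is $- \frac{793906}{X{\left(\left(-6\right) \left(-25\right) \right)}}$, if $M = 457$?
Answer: $\frac{504130310}{607} \approx 8.3053 \cdot 10^{5}$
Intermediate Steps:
$X{\left(H \right)} = \frac{457 + H}{-785 + H}$ ($X{\left(H \right)} = \frac{H + 457}{H - 785} = \frac{457 + H}{-785 + H}$)
$- \frac{793906}{X{\left(\left(-6\right) \left(-25\right) \right)}} = - \frac{793906}{\frac{1}{-785 - -150} \left(457 - -150\right)} = - \frac{793906}{\frac{1}{-785 + 150} \left(457 + 150\right)} = - \frac{793906}{\frac{1}{-635} \cdot 607} = - \frac{793906}{\left(- \frac{1}{635}\right) 607} = - \frac{793906}{- \frac{607}{635}} = \left(-793906\right) \left(- \frac{635}{607}\right) = \frac{504130310}{607}$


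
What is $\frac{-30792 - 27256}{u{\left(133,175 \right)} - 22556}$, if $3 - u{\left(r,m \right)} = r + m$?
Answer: $\frac{58048}{22861} \approx 2.5392$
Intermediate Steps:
$u{\left(r,m \right)} = 3 - m - r$ ($u{\left(r,m \right)} = 3 - \left(r + m\right) = 3 - \left(m + r\right) = 3 - m - r$)
$\frac{-30792 - 27256}{u{\left(133,175 \right)} - 22556} = \frac{-30792 - 27256}{\left(3 - 175 - 133\right) - 22556} = - \frac{58048}{\left(3 - 175 - 133\right) - 22556} = - \frac{58048}{-305 - 22556} = - \frac{58048}{-22861} = \left(-58048\right) \left(- \frac{1}{22861}\right) = \frac{58048}{22861}$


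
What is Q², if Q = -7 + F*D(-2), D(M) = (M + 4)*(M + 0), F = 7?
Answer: 1225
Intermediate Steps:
D(M) = M*(4 + M) (D(M) = (4 + M)*M = M*(4 + M))
Q = -35 (Q = -7 + 7*(-2*(4 - 2)) = -7 + 7*(-2*2) = -7 + 7*(-4) = -7 - 28 = -35)
Q² = (-35)² = 1225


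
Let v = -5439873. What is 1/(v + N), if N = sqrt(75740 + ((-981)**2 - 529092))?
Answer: -5439873/29592217747120 - sqrt(509009)/29592217747120 ≈ -1.8385e-7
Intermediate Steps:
N = sqrt(509009) (N = sqrt(75740 + (962361 - 529092)) = sqrt(75740 + 433269) = sqrt(509009) ≈ 713.45)
1/(v + N) = 1/(-5439873 + sqrt(509009))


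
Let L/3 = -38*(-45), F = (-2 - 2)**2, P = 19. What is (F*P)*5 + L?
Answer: 6650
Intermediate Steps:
F = 16 (F = (-4)**2 = 16)
L = 5130 (L = 3*(-38*(-45)) = 3*1710 = 5130)
(F*P)*5 + L = (16*19)*5 + 5130 = 304*5 + 5130 = 1520 + 5130 = 6650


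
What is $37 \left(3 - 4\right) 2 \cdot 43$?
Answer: $-3182$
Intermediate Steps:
$37 \left(3 - 4\right) 2 \cdot 43 = 37 \left(\left(-1\right) 2\right) 43 = 37 \left(-2\right) 43 = \left(-74\right) 43 = -3182$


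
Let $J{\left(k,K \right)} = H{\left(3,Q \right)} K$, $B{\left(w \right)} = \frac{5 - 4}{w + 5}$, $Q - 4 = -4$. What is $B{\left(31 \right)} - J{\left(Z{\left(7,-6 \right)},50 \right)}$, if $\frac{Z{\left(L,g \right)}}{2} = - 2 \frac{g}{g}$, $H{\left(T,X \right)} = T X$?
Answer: $\frac{1}{36} \approx 0.027778$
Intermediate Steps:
$Q = 0$ ($Q = 4 - 4 = 0$)
$B{\left(w \right)} = \frac{1}{5 + w}$ ($B{\left(w \right)} = 1 \frac{1}{5 + w} = \frac{1}{5 + w}$)
$Z{\left(L,g \right)} = -4$ ($Z{\left(L,g \right)} = 2 \left(- 2 \frac{g}{g}\right) = 2 \left(\left(-2\right) 1\right) = 2 \left(-2\right) = -4$)
$J{\left(k,K \right)} = 0$ ($J{\left(k,K \right)} = 3 \cdot 0 K = 0 K = 0$)
$B{\left(31 \right)} - J{\left(Z{\left(7,-6 \right)},50 \right)} = \frac{1}{5 + 31} - 0 = \frac{1}{36} + 0 = \frac{1}{36}$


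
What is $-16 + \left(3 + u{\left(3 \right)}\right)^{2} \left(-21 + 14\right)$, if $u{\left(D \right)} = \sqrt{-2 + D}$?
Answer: $-128$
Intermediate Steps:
$-16 + \left(3 + u{\left(3 \right)}\right)^{2} \left(-21 + 14\right) = -16 + \left(3 + \sqrt{-2 + 3}\right)^{2} \left(-21 + 14\right) = -16 + \left(3 + \sqrt{1}\right)^{2} \left(-7\right) = -16 + \left(3 + 1\right)^{2} \left(-7\right) = -16 + 4^{2} \left(-7\right) = -16 + 16 \left(-7\right) = -16 - 112 = -128$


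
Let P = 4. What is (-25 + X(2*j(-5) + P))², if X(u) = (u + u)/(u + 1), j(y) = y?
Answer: 12769/25 ≈ 510.76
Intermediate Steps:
X(u) = 2*u/(1 + u) (X(u) = (2*u)/(1 + u) = 2*u/(1 + u))
(-25 + X(2*j(-5) + P))² = (-25 + 2*(2*(-5) + 4)/(1 + (2*(-5) + 4)))² = (-25 + 2*(-10 + 4)/(1 + (-10 + 4)))² = (-25 + 2*(-6)/(1 - 6))² = (-25 + 2*(-6)/(-5))² = (-25 + 2*(-6)*(-⅕))² = (-25 + 12/5)² = (-113/5)² = 12769/25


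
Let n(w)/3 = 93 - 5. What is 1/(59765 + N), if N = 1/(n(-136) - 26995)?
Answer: 26731/1597578214 ≈ 1.6732e-5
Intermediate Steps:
n(w) = 264 (n(w) = 3*(93 - 5) = 3*88 = 264)
N = -1/26731 (N = 1/(264 - 26995) = 1/(-26731) = -1/26731 ≈ -3.7410e-5)
1/(59765 + N) = 1/(59765 - 1/26731) = 1/(1597578214/26731) = 26731/1597578214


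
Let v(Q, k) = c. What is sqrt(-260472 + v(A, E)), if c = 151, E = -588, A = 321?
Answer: I*sqrt(260321) ≈ 510.22*I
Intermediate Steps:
v(Q, k) = 151
sqrt(-260472 + v(A, E)) = sqrt(-260472 + 151) = sqrt(-260321) = I*sqrt(260321)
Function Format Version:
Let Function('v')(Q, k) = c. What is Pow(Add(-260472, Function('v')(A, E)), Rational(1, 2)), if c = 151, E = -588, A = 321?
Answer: Mul(I, Pow(260321, Rational(1, 2))) ≈ Mul(510.22, I)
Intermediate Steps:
Function('v')(Q, k) = 151
Pow(Add(-260472, Function('v')(A, E)), Rational(1, 2)) = Pow(Add(-260472, 151), Rational(1, 2)) = Pow(-260321, Rational(1, 2)) = Mul(I, Pow(260321, Rational(1, 2)))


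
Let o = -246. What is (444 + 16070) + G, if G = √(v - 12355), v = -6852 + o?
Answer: 16514 + 7*I*√397 ≈ 16514.0 + 139.47*I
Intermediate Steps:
v = -7098 (v = -6852 - 246 = -7098)
G = 7*I*√397 (G = √(-7098 - 12355) = √(-19453) = 7*I*√397 ≈ 139.47*I)
(444 + 16070) + G = (444 + 16070) + 7*I*√397 = 16514 + 7*I*√397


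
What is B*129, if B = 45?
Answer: 5805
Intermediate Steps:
B*129 = 45*129 = 5805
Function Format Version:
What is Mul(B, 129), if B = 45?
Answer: 5805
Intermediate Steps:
Mul(B, 129) = Mul(45, 129) = 5805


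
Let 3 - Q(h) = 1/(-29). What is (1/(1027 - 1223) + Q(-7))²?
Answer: 296493961/32307856 ≈ 9.1772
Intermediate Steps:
Q(h) = 88/29 (Q(h) = 3 - 1/(-29) = 3 - 1*(-1/29) = 3 + 1/29 = 88/29)
(1/(1027 - 1223) + Q(-7))² = (1/(1027 - 1223) + 88/29)² = (1/(-196) + 88/29)² = (-1/196 + 88/29)² = (17219/5684)² = 296493961/32307856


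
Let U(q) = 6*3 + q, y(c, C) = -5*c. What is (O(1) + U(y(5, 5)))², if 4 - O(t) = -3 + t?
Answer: 1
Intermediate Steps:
U(q) = 18 + q
O(t) = 7 - t (O(t) = 4 - (-3 + t) = 4 + (3 - t) = 7 - t)
(O(1) + U(y(5, 5)))² = ((7 - 1*1) + (18 - 5*5))² = ((7 - 1) + (18 - 25))² = (6 - 7)² = (-1)² = 1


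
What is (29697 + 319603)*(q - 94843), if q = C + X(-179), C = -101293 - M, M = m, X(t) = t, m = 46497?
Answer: -84814231600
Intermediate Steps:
M = 46497
C = -147790 (C = -101293 - 1*46497 = -101293 - 46497 = -147790)
q = -147969 (q = -147790 - 179 = -147969)
(29697 + 319603)*(q - 94843) = (29697 + 319603)*(-147969 - 94843) = 349300*(-242812) = -84814231600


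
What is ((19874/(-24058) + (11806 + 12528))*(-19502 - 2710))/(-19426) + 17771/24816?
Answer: 14022793490407/503988144 ≈ 27824.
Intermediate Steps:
((19874/(-24058) + (11806 + 12528))*(-19502 - 2710))/(-19426) + 17771/24816 = ((19874*(-1/24058) + 24334)*(-22212))*(-1/19426) + 17771*(1/24816) = ((-19/23 + 24334)*(-22212))*(-1/19426) + 17771/24816 = ((559663/23)*(-22212))*(-1/19426) + 17771/24816 = -12431234556/23*(-1/19426) + 17771/24816 = 6215617278/223399 + 17771/24816 = 14022793490407/503988144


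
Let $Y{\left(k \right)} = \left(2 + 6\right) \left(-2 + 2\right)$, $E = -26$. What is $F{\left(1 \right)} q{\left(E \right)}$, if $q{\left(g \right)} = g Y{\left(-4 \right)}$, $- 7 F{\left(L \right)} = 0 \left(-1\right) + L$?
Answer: $0$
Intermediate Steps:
$F{\left(L \right)} = - \frac{L}{7}$ ($F{\left(L \right)} = - \frac{0 \left(-1\right) + L}{7} = - \frac{0 + L}{7} = - \frac{L}{7}$)
$Y{\left(k \right)} = 0$ ($Y{\left(k \right)} = 8 \cdot 0 = 0$)
$q{\left(g \right)} = 0$ ($q{\left(g \right)} = g 0 = 0$)
$F{\left(1 \right)} q{\left(E \right)} = \left(- \frac{1}{7}\right) 1 \cdot 0 = \left(- \frac{1}{7}\right) 0 = 0$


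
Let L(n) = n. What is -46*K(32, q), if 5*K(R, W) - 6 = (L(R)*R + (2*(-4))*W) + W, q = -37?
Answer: -59294/5 ≈ -11859.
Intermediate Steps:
K(R, W) = 6/5 - 7*W/5 + R²/5 (K(R, W) = 6/5 + ((R*R + (2*(-4))*W) + W)/5 = 6/5 + ((R² - 8*W) + W)/5 = 6/5 + (R² - 7*W)/5 = 6/5 + (-7*W/5 + R²/5) = 6/5 - 7*W/5 + R²/5)
-46*K(32, q) = -46*(6/5 - 7/5*(-37) + (⅕)*32²) = -46*(6/5 + 259/5 + (⅕)*1024) = -46*(6/5 + 259/5 + 1024/5) = -46*1289/5 = -59294/5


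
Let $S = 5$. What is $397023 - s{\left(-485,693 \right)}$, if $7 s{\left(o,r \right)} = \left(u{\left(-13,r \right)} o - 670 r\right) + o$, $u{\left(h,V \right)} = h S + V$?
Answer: $\frac{3548536}{7} \approx 5.0693 \cdot 10^{5}$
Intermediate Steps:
$u{\left(h,V \right)} = V + 5 h$ ($u{\left(h,V \right)} = h 5 + V = 5 h + V = V + 5 h$)
$s{\left(o,r \right)} = - \frac{670 r}{7} + \frac{o}{7} + \frac{o \left(-65 + r\right)}{7}$ ($s{\left(o,r \right)} = \frac{\left(\left(r + 5 \left(-13\right)\right) o - 670 r\right) + o}{7} = \frac{\left(\left(r - 65\right) o - 670 r\right) + o}{7} = \frac{\left(\left(-65 + r\right) o - 670 r\right) + o}{7} = \frac{\left(o \left(-65 + r\right) - 670 r\right) + o}{7} = \frac{\left(- 670 r + o \left(-65 + r\right)\right) + o}{7} = \frac{o - 670 r + o \left(-65 + r\right)}{7} = - \frac{670 r}{7} + \frac{o}{7} + \frac{o \left(-65 + r\right)}{7}$)
$397023 - s{\left(-485,693 \right)} = 397023 - \left(\left(- \frac{670}{7}\right) 693 + \frac{1}{7} \left(-485\right) + \frac{1}{7} \left(-485\right) \left(-65 + 693\right)\right) = 397023 - \left(-66330 - \frac{485}{7} + \frac{1}{7} \left(-485\right) 628\right) = 397023 - \left(-66330 - \frac{485}{7} - \frac{304580}{7}\right) = 397023 - - \frac{769375}{7} = 397023 + \frac{769375}{7} = \frac{3548536}{7}$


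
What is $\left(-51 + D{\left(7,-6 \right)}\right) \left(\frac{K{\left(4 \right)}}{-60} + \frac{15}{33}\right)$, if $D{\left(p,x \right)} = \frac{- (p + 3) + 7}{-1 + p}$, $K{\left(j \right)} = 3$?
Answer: $- \frac{9167}{440} \approx -20.834$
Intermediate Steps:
$D{\left(p,x \right)} = \frac{4 - p}{-1 + p}$ ($D{\left(p,x \right)} = \frac{- (3 + p) + 7}{-1 + p} = \frac{\left(-3 - p\right) + 7}{-1 + p} = \frac{4 - p}{-1 + p}$)
$\left(-51 + D{\left(7,-6 \right)}\right) \left(\frac{K{\left(4 \right)}}{-60} + \frac{15}{33}\right) = \left(-51 + \frac{4 - 7}{-1 + 7}\right) \left(\frac{3}{-60} + \frac{15}{33}\right) = \left(-51 + \frac{4 - 7}{6}\right) \left(3 \left(- \frac{1}{60}\right) + 15 \cdot \frac{1}{33}\right) = \left(-51 + \frac{1}{6} \left(-3\right)\right) \left(- \frac{1}{20} + \frac{5}{11}\right) = \left(-51 - \frac{1}{2}\right) \frac{89}{220} = \left(- \frac{103}{2}\right) \frac{89}{220} = - \frac{9167}{440}$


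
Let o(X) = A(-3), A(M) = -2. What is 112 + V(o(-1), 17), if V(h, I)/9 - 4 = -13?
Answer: 31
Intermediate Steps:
o(X) = -2
V(h, I) = -81 (V(h, I) = 36 + 9*(-13) = 36 - 117 = -81)
112 + V(o(-1), 17) = 112 - 81 = 31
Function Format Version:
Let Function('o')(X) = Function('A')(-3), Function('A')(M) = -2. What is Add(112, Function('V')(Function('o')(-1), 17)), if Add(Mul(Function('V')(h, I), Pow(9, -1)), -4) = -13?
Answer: 31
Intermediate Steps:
Function('o')(X) = -2
Function('V')(h, I) = -81 (Function('V')(h, I) = Add(36, Mul(9, -13)) = Add(36, -117) = -81)
Add(112, Function('V')(Function('o')(-1), 17)) = Add(112, -81) = 31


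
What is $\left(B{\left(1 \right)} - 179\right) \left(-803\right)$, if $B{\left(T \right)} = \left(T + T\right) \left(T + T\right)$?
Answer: $140525$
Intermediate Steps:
$B{\left(T \right)} = 4 T^{2}$ ($B{\left(T \right)} = 2 T 2 T = 4 T^{2}$)
$\left(B{\left(1 \right)} - 179\right) \left(-803\right) = \left(4 \cdot 1^{2} - 179\right) \left(-803\right) = \left(4 \cdot 1 - 179\right) \left(-803\right) = \left(4 - 179\right) \left(-803\right) = \left(-175\right) \left(-803\right) = 140525$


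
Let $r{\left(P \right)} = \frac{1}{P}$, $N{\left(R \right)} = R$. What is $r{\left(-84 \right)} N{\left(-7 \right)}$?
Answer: $\frac{1}{12} \approx 0.083333$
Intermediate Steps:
$r{\left(-84 \right)} N{\left(-7 \right)} = \frac{1}{-84} \left(-7\right) = \left(- \frac{1}{84}\right) \left(-7\right) = \frac{1}{12}$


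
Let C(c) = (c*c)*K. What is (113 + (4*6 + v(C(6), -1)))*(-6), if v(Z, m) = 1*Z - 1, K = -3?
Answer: -168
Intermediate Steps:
C(c) = -3*c**2 (C(c) = (c*c)*(-3) = c**2*(-3) = -3*c**2)
v(Z, m) = -1 + Z (v(Z, m) = Z - 1 = -1 + Z)
(113 + (4*6 + v(C(6), -1)))*(-6) = (113 + (4*6 + (-1 - 3*6**2)))*(-6) = (113 + (24 + (-1 - 3*36)))*(-6) = (113 + (24 + (-1 - 108)))*(-6) = (113 + (24 - 109))*(-6) = (113 - 85)*(-6) = 28*(-6) = -168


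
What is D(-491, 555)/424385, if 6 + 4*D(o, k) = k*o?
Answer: -272511/1697540 ≈ -0.16053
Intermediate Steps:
D(o, k) = -3/2 + k*o/4 (D(o, k) = -3/2 + (k*o)/4 = -3/2 + k*o/4)
D(-491, 555)/424385 = (-3/2 + (¼)*555*(-491))/424385 = (-3/2 - 272505/4)*(1/424385) = -272511/4*1/424385 = -272511/1697540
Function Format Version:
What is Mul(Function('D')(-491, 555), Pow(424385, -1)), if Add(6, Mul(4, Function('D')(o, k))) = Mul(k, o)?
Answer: Rational(-272511, 1697540) ≈ -0.16053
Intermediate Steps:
Function('D')(o, k) = Add(Rational(-3, 2), Mul(Rational(1, 4), k, o)) (Function('D')(o, k) = Add(Rational(-3, 2), Mul(Rational(1, 4), Mul(k, o))) = Add(Rational(-3, 2), Mul(Rational(1, 4), k, o)))
Mul(Function('D')(-491, 555), Pow(424385, -1)) = Mul(Add(Rational(-3, 2), Mul(Rational(1, 4), 555, -491)), Pow(424385, -1)) = Mul(Add(Rational(-3, 2), Rational(-272505, 4)), Rational(1, 424385)) = Mul(Rational(-272511, 4), Rational(1, 424385)) = Rational(-272511, 1697540)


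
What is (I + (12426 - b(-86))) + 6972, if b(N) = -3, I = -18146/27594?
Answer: 267666524/13797 ≈ 19400.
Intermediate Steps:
I = -9073/13797 (I = -18146*1/27594 = -9073/13797 ≈ -0.65761)
(I + (12426 - b(-86))) + 6972 = (-9073/13797 + (12426 - 1*(-3))) + 6972 = (-9073/13797 + (12426 + 3)) + 6972 = (-9073/13797 + 12429) + 6972 = 171473840/13797 + 6972 = 267666524/13797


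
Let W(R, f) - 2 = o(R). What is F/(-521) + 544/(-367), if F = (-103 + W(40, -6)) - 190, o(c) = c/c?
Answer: -176994/191207 ≈ -0.92567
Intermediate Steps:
o(c) = 1
W(R, f) = 3 (W(R, f) = 2 + 1 = 3)
F = -290 (F = (-103 + 3) - 190 = -100 - 190 = -290)
F/(-521) + 544/(-367) = -290/(-521) + 544/(-367) = -290*(-1/521) + 544*(-1/367) = 290/521 - 544/367 = -176994/191207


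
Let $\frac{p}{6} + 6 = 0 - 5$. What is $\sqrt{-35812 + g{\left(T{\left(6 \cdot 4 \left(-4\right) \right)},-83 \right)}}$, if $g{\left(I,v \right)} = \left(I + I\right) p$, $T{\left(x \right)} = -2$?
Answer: $2 i \sqrt{8887} \approx 188.54 i$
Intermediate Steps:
$p = -66$ ($p = -36 + 6 \left(0 - 5\right) = -36 + 6 \left(-5\right) = -36 - 30 = -66$)
$g{\left(I,v \right)} = - 132 I$ ($g{\left(I,v \right)} = \left(I + I\right) \left(-66\right) = 2 I \left(-66\right) = - 132 I$)
$\sqrt{-35812 + g{\left(T{\left(6 \cdot 4 \left(-4\right) \right)},-83 \right)}} = \sqrt{-35812 - -264} = \sqrt{-35812 + 264} = \sqrt{-35548} = 2 i \sqrt{8887}$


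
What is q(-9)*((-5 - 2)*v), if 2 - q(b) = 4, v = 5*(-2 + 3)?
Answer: 70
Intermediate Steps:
v = 5 (v = 5*1 = 5)
q(b) = -2 (q(b) = 2 - 1*4 = 2 - 4 = -2)
q(-9)*((-5 - 2)*v) = -2*(-5 - 2)*5 = -(-14)*5 = -2*(-35) = 70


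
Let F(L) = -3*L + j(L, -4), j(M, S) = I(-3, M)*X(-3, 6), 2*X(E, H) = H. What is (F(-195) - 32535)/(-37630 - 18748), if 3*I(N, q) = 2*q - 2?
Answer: 16171/28189 ≈ 0.57366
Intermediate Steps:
X(E, H) = H/2
I(N, q) = -⅔ + 2*q/3 (I(N, q) = (2*q - 2)/3 = (-2 + 2*q)/3 = -⅔ + 2*q/3)
j(M, S) = -2 + 2*M (j(M, S) = (-⅔ + 2*M/3)*((½)*6) = (-⅔ + 2*M/3)*3 = -2 + 2*M)
F(L) = -2 - L (F(L) = -3*L + (-2 + 2*L) = -2 - L)
(F(-195) - 32535)/(-37630 - 18748) = ((-2 - 1*(-195)) - 32535)/(-37630 - 18748) = ((-2 + 195) - 32535)/(-56378) = (193 - 32535)*(-1/56378) = -32342*(-1/56378) = 16171/28189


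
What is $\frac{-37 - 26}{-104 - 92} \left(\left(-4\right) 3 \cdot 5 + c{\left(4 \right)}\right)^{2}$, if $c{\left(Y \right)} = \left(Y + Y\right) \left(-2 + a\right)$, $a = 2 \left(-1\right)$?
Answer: $\frac{19044}{7} \approx 2720.6$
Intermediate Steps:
$a = -2$
$c{\left(Y \right)} = - 8 Y$ ($c{\left(Y \right)} = \left(Y + Y\right) \left(-2 - 2\right) = 2 Y \left(-4\right) = - 8 Y$)
$\frac{-37 - 26}{-104 - 92} \left(\left(-4\right) 3 \cdot 5 + c{\left(4 \right)}\right)^{2} = \frac{-37 - 26}{-104 - 92} \left(\left(-4\right) 3 \cdot 5 - 32\right)^{2} = - \frac{63}{-196} \left(\left(-12\right) 5 - 32\right)^{2} = \left(-63\right) \left(- \frac{1}{196}\right) \left(-60 - 32\right)^{2} = \frac{9 \left(-92\right)^{2}}{28} = \frac{9}{28} \cdot 8464 = \frac{19044}{7}$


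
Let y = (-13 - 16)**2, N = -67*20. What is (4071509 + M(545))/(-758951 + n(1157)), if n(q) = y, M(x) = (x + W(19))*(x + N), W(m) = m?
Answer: -3623129/758110 ≈ -4.7792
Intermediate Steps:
N = -1340
y = 841 (y = (-29)**2 = 841)
M(x) = (-1340 + x)*(19 + x) (M(x) = (x + 19)*(x - 1340) = (19 + x)*(-1340 + x) = (-1340 + x)*(19 + x))
n(q) = 841
(4071509 + M(545))/(-758951 + n(1157)) = (4071509 + (-25460 + 545**2 - 1321*545))/(-758951 + 841) = (4071509 + (-25460 + 297025 - 719945))/(-758110) = (4071509 - 448380)*(-1/758110) = 3623129*(-1/758110) = -3623129/758110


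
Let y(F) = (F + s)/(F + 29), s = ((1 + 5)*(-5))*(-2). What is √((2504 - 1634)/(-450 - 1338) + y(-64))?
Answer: I*√40499690/10430 ≈ 0.61016*I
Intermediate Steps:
s = 60 (s = (6*(-5))*(-2) = -30*(-2) = 60)
y(F) = (60 + F)/(29 + F) (y(F) = (F + 60)/(F + 29) = (60 + F)/(29 + F))
√((2504 - 1634)/(-450 - 1338) + y(-64)) = √((2504 - 1634)/(-450 - 1338) + (60 - 64)/(29 - 64)) = √(870/(-1788) - 4/(-35)) = √(870*(-1/1788) - 1/35*(-4)) = √(-145/298 + 4/35) = √(-3883/10430) = I*√40499690/10430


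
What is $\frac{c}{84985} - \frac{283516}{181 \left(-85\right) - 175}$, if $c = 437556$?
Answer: $\frac{1545148931}{66118330} \approx 23.369$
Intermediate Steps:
$\frac{c}{84985} - \frac{283516}{181 \left(-85\right) - 175} = \frac{437556}{84985} - \frac{283516}{181 \left(-85\right) - 175} = 437556 \cdot \frac{1}{84985} - \frac{283516}{-15385 - 175} = \frac{437556}{84985} - \frac{283516}{-15560} = \frac{437556}{84985} - - \frac{70879}{3890} = \frac{437556}{84985} + \frac{70879}{3890} = \frac{1545148931}{66118330}$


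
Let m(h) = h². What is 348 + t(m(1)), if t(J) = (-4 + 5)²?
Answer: 349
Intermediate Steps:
t(J) = 1 (t(J) = 1² = 1)
348 + t(m(1)) = 348 + 1 = 349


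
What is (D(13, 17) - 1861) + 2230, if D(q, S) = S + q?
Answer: 399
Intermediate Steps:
(D(13, 17) - 1861) + 2230 = ((17 + 13) - 1861) + 2230 = (30 - 1861) + 2230 = -1831 + 2230 = 399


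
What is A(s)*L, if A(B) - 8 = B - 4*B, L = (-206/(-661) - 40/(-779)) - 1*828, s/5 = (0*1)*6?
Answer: -3409328144/514919 ≈ -6621.1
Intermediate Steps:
s = 0 (s = 5*((0*1)*6) = 5*(0*6) = 5*0 = 0)
L = -426166018/514919 (L = (-206*(-1/661) - 40*(-1/779)) - 828 = (206/661 + 40/779) - 828 = 186914/514919 - 828 = -426166018/514919 ≈ -827.64)
A(B) = 8 - 3*B (A(B) = 8 + (B - 4*B) = 8 - 3*B)
A(s)*L = (8 - 3*0)*(-426166018/514919) = (8 + 0)*(-426166018/514919) = 8*(-426166018/514919) = -3409328144/514919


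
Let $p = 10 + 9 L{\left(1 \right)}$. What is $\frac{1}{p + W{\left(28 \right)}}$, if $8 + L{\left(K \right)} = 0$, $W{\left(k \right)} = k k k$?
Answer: $\frac{1}{21890} \approx 4.5683 \cdot 10^{-5}$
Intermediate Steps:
$W{\left(k \right)} = k^{3}$ ($W{\left(k \right)} = k^{2} k = k^{3}$)
$L{\left(K \right)} = -8$ ($L{\left(K \right)} = -8 + 0 = -8$)
$p = -62$ ($p = 10 + 9 \left(-8\right) = 10 - 72 = -62$)
$\frac{1}{p + W{\left(28 \right)}} = \frac{1}{-62 + 28^{3}} = \frac{1}{-62 + 21952} = \frac{1}{21890}$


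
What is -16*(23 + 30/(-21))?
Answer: -2416/7 ≈ -345.14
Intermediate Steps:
-16*(23 + 30/(-21)) = -16*(23 + 30*(-1/21)) = -16*(23 - 10/7) = -16*151/7 = -2416/7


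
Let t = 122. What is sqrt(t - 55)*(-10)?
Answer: -10*sqrt(67) ≈ -81.854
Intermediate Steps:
sqrt(t - 55)*(-10) = sqrt(122 - 55)*(-10) = sqrt(67)*(-10) = -10*sqrt(67)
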